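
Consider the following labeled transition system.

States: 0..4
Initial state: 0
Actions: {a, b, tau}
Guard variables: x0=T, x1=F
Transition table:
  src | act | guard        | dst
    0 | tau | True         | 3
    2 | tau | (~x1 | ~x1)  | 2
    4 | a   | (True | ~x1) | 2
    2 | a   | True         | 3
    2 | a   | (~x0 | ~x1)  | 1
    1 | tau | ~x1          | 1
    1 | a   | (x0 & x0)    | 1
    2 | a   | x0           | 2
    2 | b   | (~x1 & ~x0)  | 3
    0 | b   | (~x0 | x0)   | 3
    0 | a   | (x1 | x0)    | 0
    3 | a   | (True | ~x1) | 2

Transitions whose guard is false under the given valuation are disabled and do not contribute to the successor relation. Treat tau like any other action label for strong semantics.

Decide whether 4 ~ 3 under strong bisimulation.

Refine partition for ~:
  round 0: {{0,1,2,3,4}}
  round 1: {{0},{1,2},{3,4}}
  round 2: {{0},{1},{2},{3,4}}
4 equivalence class(es) (converged in 3)
[4]={3,4}  [3]={3,4}

Answer: BISIMILAR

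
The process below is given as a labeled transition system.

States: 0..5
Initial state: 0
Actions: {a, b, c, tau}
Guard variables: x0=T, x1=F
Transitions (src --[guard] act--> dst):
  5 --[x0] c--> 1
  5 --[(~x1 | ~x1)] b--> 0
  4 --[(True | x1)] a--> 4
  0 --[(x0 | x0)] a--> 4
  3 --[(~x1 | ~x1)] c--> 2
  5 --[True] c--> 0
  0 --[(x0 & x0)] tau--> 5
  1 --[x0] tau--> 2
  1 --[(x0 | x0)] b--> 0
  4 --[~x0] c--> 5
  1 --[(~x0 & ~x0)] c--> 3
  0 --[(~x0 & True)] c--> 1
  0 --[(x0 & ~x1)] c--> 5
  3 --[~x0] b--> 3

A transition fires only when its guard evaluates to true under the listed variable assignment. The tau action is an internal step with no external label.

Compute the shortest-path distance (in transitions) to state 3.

Answer: UNREACHABLE

Trace:
Breadth-first toward 3:
  L0 = {0}
  L1 = {4,5}
  L2 = {1}
  L3 = {2}
3 never appears.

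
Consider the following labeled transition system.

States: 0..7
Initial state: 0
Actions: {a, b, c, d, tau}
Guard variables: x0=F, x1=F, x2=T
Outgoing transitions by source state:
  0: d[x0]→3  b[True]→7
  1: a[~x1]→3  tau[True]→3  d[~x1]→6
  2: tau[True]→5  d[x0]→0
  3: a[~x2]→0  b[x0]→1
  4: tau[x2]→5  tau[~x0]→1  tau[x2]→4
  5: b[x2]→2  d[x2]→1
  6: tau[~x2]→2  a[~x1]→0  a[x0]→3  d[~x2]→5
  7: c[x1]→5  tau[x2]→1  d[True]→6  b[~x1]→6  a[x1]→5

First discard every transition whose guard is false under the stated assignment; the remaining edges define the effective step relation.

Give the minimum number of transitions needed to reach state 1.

BFS to 1:
  L0 = {0}
  L1 = {7}
  L2 = {1,6}
depth(1)=2, e.g. b·tau

Answer: 2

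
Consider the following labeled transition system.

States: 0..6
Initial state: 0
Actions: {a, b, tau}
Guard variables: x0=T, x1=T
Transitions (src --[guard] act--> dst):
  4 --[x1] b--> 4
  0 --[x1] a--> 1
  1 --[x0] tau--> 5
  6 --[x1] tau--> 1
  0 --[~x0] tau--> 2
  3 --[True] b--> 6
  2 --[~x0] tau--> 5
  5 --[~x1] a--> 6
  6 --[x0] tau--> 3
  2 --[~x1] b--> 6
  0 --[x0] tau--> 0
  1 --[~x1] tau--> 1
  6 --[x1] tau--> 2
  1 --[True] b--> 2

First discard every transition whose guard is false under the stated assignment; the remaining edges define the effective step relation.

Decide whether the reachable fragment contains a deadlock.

Answer: DEADLOCK at state 2

Trace:
R = {0,1,2,5}
  0: a→1  tau→0  [2 out]
  1: b→2  tau→5  [2 out]
  2: ∅  [deadlock]
  5: ∅  [deadlock]
Path to 2: a·b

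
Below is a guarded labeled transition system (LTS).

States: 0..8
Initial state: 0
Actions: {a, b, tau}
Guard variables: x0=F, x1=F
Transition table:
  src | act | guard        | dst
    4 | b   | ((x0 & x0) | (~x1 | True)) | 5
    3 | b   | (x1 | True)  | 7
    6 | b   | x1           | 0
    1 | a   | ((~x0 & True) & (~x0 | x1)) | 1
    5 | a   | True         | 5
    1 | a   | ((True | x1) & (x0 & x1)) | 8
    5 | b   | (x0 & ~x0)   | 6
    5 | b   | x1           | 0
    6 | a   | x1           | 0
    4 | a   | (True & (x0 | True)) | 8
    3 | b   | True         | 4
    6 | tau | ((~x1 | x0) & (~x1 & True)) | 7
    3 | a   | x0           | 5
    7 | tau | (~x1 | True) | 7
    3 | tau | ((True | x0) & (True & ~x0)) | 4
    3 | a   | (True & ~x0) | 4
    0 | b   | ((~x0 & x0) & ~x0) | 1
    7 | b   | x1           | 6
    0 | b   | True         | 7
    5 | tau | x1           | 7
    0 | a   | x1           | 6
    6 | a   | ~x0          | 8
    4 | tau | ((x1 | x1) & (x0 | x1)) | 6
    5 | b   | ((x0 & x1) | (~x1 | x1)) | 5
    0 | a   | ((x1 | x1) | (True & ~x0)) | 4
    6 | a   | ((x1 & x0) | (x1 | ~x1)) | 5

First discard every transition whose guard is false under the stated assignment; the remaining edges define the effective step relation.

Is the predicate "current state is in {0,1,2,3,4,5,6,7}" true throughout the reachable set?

Answer: INVARIANT VIOLATED at state 8

Trace:
Safe = {0,1,2,3,4,5,6,7}
Reachable = {0,4,5,7,8}
  0: ✓
  4: ✓
  5: ✓
  7: ✓
  8: VIOLATES
witness against invariant: a·a → 8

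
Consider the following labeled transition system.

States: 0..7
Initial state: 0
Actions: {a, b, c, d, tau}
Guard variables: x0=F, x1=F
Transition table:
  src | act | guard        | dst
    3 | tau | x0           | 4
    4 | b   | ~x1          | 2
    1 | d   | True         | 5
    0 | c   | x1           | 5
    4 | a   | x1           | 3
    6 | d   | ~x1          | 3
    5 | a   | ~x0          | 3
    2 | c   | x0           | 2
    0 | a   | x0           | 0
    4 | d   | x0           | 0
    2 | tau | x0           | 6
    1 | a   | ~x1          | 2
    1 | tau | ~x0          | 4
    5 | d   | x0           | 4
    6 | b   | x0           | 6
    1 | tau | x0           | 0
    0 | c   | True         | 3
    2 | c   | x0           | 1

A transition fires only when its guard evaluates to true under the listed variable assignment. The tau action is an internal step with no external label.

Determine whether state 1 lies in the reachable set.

Answer: UNREACHABLE

Analysis:
7 transition(s) survive guard evaluation.
depth 0: {0}
depth 1: {3}  total {0,3}
Reach set: {0,3}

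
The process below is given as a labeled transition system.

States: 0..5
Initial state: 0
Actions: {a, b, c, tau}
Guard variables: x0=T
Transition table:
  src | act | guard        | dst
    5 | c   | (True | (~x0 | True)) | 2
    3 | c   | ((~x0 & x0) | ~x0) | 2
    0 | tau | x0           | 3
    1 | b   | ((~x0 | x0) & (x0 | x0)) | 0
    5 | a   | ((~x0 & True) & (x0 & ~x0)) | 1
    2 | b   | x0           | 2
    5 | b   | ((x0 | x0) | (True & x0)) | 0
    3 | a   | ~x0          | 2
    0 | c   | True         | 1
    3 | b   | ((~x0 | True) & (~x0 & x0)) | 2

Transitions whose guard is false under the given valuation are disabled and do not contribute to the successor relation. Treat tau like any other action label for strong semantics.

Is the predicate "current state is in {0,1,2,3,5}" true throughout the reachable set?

Answer: INVARIANT HOLDS

Trace:
Inv-set: {0,1,2,3,5}
R = {0,1,3}
  0: safe
  1: safe
  3: safe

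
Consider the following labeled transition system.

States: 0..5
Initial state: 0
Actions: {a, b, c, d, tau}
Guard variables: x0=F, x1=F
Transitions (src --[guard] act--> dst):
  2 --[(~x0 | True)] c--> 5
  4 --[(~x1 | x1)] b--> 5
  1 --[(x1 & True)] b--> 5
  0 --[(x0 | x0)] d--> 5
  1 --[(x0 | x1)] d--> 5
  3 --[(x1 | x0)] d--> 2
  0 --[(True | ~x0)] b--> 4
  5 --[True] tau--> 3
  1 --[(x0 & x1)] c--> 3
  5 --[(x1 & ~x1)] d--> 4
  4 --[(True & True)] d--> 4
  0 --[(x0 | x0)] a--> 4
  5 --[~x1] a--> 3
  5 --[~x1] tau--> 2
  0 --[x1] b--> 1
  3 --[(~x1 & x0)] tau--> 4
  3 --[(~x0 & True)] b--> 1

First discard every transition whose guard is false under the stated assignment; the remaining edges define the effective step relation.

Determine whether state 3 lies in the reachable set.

After dropping false guards: 8 live edges.
depth 0: {0}
depth 1: {4}  now seen {0,4}
depth 2: {5}  now seen {0,4,5}
depth 3: {2,3}  now seen {0,2,3,4,5}
depth 4: {1}  now seen {0,1,2,3,4,5}
Reach set: {0,1,2,3,4,5}
trace reaching 3: b·b·tau

Answer: REACHABLE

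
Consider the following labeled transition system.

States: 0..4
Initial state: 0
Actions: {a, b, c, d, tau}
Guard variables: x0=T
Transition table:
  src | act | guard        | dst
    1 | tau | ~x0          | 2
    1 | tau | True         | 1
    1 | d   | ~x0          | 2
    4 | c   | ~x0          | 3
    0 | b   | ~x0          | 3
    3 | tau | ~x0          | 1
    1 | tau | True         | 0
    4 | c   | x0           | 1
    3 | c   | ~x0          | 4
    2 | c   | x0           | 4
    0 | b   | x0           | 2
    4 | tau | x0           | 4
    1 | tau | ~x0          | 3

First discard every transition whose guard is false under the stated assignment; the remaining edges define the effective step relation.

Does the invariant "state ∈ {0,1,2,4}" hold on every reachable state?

Inv-set: {0,1,2,4}
Reach set: {0,1,2,4}
  0: safe
  1: safe
  2: safe
  4: safe

Answer: INVARIANT HOLDS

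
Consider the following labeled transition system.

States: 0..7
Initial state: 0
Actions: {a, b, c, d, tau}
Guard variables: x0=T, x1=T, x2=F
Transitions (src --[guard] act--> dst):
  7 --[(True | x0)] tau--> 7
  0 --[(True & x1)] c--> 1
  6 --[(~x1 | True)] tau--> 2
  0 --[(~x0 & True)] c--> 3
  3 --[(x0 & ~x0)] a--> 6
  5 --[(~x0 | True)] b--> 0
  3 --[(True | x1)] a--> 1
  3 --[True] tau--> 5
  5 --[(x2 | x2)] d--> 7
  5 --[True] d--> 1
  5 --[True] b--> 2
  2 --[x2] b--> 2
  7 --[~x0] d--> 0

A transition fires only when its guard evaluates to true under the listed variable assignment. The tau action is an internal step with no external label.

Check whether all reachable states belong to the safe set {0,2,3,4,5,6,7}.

Allowed set {0,2,3,4,5,6,7}
R = {0,1}
  0: ✓
  1: outside
reach 1 via c — violates

Answer: INVARIANT VIOLATED at state 1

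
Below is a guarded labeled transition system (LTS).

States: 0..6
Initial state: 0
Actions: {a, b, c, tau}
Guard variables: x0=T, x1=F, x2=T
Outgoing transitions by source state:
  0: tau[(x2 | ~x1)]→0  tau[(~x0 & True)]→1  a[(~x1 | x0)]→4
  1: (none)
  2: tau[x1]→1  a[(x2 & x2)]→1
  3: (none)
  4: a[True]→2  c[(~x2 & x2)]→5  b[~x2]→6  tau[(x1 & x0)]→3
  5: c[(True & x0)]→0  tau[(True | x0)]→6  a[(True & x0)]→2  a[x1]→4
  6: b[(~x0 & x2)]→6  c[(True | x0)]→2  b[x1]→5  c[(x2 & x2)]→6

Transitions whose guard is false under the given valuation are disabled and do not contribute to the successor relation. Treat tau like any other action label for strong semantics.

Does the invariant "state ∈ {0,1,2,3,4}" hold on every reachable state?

Answer: INVARIANT HOLDS

Trace:
Inv-set: {0,1,2,3,4}
Reachable = {0,1,2,4}
  0: safe
  1: safe
  2: safe
  4: safe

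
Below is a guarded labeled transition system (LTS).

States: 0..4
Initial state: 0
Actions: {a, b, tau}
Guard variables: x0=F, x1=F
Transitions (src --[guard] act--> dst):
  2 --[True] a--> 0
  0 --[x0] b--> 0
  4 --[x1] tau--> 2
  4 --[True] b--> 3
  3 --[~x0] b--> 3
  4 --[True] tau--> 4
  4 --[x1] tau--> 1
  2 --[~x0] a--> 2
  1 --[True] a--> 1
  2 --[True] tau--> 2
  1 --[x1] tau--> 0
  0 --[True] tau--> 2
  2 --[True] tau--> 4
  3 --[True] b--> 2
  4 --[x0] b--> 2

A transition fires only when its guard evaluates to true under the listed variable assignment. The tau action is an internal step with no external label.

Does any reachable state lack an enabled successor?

Answer: DEADLOCK-FREE

Working:
Reachable = {0,2,3,4}
  0: tau→2  [1 out]
  2: a→0  a→2  tau→2  tau→4  [4 out]
  3: b→2  b→3  [2 out]
  4: b→3  tau→4  [2 out]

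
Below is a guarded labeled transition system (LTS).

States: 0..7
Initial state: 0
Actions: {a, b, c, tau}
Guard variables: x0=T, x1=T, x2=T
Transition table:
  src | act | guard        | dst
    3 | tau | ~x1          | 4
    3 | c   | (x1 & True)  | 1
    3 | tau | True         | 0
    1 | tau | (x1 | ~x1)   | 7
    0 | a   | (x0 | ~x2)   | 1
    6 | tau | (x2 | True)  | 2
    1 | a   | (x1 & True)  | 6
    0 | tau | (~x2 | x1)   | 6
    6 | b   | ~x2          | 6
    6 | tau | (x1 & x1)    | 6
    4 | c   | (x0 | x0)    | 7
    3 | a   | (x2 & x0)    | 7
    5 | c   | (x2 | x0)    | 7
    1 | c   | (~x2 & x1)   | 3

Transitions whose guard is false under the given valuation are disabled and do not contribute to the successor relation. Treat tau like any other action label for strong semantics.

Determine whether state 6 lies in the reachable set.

Answer: REACHABLE

Working:
11 transition(s) survive guard evaluation.
depth 0: {0}
depth 1: {1,6}  cumulative {0,1,6}
depth 2: {2,7}  cumulative {0,1,2,6,7}
Reachable = {0,1,2,6,7}
Path to 6: tau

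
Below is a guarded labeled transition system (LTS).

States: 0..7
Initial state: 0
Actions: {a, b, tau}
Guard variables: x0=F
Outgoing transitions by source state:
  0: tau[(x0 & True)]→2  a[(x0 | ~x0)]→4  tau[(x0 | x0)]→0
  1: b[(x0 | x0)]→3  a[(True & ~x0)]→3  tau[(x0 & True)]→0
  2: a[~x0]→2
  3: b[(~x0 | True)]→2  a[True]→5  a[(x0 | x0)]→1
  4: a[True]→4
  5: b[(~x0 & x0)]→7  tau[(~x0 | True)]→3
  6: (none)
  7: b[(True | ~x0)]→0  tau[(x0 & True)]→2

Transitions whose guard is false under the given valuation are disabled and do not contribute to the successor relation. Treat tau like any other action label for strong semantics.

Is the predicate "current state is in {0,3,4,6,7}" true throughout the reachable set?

Safe = {0,3,4,6,7}
Reachable = {0,4}
  0: safe
  4: safe

Answer: INVARIANT HOLDS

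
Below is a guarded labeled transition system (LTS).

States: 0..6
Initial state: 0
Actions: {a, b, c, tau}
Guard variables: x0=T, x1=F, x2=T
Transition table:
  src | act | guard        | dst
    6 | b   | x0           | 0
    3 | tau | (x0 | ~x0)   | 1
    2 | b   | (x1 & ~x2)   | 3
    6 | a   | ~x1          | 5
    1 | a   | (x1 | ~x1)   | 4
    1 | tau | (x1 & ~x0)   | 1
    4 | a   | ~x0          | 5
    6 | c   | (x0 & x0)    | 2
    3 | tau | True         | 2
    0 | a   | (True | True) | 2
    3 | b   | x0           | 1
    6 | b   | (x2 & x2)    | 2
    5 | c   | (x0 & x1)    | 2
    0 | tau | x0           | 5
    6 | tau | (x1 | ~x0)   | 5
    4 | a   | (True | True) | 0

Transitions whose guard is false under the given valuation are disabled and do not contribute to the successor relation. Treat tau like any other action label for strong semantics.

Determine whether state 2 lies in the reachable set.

After dropping false guards: 11 live edges.
depth 0: {0}
depth 1: {2,5}  now seen {0,2,5}
Reachable = {0,2,5}
Path to 2: a

Answer: REACHABLE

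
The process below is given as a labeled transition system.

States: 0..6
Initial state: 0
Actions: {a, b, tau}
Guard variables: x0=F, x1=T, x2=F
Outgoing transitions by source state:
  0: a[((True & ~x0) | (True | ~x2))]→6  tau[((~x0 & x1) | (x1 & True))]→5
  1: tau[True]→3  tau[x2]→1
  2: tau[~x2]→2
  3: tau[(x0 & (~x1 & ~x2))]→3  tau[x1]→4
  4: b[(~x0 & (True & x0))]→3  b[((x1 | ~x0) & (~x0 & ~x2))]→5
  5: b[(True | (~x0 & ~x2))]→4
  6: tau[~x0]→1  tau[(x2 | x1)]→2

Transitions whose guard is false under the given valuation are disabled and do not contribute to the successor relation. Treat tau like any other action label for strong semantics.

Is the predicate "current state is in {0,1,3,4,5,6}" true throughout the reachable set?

Safe = {0,1,3,4,5,6}
R = {0,1,2,3,4,5,6}
  0: ok
  1: ok
  2: outside
  3: ok
  4: ok
  5: ok
  6: ok
witness against invariant: a·tau → 2

Answer: INVARIANT VIOLATED at state 2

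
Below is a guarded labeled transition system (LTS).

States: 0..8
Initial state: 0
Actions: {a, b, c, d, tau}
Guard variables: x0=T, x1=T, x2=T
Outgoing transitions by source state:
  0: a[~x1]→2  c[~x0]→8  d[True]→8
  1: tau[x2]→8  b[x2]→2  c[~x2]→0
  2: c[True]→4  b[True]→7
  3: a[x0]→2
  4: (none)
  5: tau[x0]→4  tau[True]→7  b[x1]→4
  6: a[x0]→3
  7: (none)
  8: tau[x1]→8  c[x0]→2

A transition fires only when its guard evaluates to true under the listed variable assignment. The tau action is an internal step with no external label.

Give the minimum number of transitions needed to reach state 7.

Answer: 3

Trace:
Layered search for 7:
  Layer 0: {0}
  Layer 1: {8}
  Layer 2: {2}
  Layer 3: {4,7}
first hit 7 at d=3 via d·c·b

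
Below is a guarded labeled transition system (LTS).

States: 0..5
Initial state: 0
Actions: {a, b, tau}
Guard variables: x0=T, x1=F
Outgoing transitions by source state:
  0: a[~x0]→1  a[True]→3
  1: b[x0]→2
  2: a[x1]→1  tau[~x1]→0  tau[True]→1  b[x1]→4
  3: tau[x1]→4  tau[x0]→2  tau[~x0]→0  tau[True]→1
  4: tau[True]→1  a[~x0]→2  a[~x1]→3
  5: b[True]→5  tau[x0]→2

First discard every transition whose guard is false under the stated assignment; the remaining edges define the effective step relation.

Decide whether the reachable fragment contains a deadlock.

Answer: DEADLOCK-FREE

Trace:
R = {0,1,2,3}
  0: a→3  [1 out]
  1: b→2  [1 out]
  2: tau→0  tau→1  [2 out]
  3: tau→1  tau→2  [2 out]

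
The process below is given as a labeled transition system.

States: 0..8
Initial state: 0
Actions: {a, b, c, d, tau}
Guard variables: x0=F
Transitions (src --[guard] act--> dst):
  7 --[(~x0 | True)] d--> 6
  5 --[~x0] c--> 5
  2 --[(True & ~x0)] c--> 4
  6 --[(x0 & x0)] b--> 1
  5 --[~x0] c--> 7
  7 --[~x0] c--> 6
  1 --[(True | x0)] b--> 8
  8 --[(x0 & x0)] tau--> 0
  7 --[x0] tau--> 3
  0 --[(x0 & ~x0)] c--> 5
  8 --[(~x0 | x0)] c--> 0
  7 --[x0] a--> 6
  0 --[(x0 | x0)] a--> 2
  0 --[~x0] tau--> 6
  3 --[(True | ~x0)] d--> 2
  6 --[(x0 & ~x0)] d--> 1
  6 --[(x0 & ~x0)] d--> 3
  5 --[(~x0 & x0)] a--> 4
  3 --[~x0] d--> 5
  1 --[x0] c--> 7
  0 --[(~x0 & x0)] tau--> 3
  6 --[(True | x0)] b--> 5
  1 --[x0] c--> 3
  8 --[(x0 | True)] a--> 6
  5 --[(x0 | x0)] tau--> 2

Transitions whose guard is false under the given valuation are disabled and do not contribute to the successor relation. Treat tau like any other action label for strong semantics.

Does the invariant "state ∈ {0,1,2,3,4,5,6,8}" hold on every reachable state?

Answer: INVARIANT VIOLATED at state 7

Working:
Allowed set {0,1,2,3,4,5,6,8}
Reachable = {0,5,6,7}
  0: safe
  5: safe
  6: safe
  7: ✗ unsafe
counterexample path to 7: tau·b·c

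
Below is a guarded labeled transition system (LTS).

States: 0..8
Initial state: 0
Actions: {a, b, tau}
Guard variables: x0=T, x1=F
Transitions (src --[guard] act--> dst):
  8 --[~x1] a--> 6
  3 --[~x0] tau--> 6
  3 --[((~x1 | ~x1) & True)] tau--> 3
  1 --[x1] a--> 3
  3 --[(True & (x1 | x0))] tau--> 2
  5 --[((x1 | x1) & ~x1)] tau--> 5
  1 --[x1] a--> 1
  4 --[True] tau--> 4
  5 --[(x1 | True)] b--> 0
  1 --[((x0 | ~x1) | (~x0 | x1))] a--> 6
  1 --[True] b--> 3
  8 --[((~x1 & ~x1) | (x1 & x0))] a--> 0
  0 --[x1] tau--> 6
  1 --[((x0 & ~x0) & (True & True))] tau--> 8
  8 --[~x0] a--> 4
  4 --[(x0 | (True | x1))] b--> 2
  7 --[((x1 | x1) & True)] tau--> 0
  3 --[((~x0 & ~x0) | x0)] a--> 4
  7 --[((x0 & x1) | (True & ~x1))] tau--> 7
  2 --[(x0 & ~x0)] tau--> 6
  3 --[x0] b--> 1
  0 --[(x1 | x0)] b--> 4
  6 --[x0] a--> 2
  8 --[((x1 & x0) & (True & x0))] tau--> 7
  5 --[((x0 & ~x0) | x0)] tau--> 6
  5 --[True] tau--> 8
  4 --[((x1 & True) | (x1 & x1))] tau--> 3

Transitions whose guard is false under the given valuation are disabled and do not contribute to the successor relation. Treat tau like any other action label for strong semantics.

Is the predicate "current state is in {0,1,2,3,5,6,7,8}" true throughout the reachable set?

Answer: INVARIANT VIOLATED at state 4

Trace:
Inv-set: {0,1,2,3,5,6,7,8}
Reach set: {0,2,4}
  0: ok
  2: ok
  4: ✗ unsafe
counterexample path to 4: b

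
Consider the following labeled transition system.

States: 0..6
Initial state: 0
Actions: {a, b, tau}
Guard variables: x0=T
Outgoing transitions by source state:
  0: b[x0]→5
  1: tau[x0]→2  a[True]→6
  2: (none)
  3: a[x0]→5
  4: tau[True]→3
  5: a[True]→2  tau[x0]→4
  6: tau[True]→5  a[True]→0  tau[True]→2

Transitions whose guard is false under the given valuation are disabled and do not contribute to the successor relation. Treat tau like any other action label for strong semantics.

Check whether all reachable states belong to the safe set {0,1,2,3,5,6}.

Answer: INVARIANT VIOLATED at state 4

Trace:
Safe = {0,1,2,3,5,6}
Reach set: {0,2,3,4,5}
  0: ✓
  2: ✓
  3: ✓
  4: ✗ unsafe
  5: ✓
reach 4 via b·tau — violates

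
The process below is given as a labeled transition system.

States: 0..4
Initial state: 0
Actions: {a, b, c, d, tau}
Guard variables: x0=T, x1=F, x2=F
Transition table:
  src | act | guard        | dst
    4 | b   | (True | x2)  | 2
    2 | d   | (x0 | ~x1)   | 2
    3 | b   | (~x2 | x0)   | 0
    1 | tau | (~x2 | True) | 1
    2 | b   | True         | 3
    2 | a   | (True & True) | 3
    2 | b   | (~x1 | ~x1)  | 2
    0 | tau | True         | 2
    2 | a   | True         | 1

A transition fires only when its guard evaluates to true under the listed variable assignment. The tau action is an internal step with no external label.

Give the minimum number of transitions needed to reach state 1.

Breadth-first toward 1:
  Layer 0: {0}
  Layer 1: {2}
  Layer 2: {1,3}
1 enters at depth 2; path tau·a

Answer: 2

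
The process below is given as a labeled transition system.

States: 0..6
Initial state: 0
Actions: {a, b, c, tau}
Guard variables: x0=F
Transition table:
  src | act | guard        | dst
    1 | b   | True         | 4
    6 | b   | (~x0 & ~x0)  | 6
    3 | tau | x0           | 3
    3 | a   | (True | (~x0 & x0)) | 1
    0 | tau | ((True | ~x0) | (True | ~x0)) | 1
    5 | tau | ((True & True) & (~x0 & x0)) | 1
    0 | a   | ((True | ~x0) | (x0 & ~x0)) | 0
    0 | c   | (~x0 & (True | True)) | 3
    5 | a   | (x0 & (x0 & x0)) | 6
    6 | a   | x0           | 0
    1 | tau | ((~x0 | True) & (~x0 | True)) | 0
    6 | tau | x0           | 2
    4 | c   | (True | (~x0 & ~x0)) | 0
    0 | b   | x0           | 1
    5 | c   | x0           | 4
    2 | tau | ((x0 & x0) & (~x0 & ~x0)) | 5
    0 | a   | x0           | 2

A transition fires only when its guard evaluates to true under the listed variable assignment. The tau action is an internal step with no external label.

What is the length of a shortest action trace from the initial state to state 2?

Layered search for 2:
  L0 = {0}
  L1 = {1,3}
  L2 = {4}
2 never appears.

Answer: UNREACHABLE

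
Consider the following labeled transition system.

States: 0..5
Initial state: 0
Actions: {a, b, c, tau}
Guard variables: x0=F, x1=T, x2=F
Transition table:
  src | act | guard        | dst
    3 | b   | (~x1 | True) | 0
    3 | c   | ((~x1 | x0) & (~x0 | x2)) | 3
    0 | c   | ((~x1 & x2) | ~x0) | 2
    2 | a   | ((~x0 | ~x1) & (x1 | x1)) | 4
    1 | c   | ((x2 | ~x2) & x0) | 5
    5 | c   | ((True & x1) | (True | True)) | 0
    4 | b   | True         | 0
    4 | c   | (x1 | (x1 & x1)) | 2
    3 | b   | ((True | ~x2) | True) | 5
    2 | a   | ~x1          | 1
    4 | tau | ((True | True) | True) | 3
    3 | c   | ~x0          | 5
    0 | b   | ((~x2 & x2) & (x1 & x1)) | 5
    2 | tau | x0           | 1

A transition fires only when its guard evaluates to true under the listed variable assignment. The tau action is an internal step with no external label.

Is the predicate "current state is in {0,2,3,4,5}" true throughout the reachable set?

Answer: INVARIANT HOLDS

Analysis:
Allowed set {0,2,3,4,5}
Reach set: {0,2,3,4,5}
  0: ✓
  2: ✓
  3: ✓
  4: ✓
  5: ✓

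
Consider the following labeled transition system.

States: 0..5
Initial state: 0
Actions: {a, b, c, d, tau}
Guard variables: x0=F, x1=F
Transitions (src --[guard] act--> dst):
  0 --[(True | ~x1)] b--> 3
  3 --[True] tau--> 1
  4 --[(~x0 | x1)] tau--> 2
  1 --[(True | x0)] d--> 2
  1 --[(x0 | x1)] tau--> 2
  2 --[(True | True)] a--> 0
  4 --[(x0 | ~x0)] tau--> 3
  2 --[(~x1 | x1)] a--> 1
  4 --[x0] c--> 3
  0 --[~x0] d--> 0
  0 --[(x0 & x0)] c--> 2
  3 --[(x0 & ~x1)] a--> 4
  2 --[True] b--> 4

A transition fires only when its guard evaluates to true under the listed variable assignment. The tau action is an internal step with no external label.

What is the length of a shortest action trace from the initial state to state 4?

Breadth-first toward 4:
  Layer 0: {0}
  Layer 1: {3}
  Layer 2: {1}
  Layer 3: {2}
  Layer 4: {4}
4 enters at depth 4; path b·tau·d·b

Answer: 4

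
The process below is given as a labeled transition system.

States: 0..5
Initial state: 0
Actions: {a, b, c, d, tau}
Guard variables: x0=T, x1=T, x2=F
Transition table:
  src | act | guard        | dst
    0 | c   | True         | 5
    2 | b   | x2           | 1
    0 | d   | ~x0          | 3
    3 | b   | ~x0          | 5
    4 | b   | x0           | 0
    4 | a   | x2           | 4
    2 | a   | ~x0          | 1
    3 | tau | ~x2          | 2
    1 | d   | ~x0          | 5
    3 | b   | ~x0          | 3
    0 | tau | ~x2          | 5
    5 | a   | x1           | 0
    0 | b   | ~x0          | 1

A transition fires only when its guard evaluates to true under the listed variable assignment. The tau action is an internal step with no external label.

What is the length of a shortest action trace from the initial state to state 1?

BFS to 1:
  depth 0: {0}
  depth 1: {5}
1 never appears.

Answer: UNREACHABLE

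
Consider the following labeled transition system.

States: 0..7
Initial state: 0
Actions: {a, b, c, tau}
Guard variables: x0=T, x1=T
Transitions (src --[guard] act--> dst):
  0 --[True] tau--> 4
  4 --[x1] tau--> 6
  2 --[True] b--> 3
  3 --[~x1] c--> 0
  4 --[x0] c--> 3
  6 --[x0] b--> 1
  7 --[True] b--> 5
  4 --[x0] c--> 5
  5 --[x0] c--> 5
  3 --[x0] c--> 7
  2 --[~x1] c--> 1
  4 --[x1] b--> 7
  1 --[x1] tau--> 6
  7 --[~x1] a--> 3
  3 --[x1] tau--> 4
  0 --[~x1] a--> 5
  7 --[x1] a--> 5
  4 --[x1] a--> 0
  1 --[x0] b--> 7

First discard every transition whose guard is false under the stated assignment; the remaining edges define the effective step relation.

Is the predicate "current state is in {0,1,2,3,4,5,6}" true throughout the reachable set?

Safe = {0,1,2,3,4,5,6}
Reachable = {0,1,3,4,5,6,7}
  0: safe
  1: safe
  3: safe
  4: safe
  5: safe
  6: safe
  7: ✗ unsafe
reach 7 via tau·b — violates

Answer: INVARIANT VIOLATED at state 7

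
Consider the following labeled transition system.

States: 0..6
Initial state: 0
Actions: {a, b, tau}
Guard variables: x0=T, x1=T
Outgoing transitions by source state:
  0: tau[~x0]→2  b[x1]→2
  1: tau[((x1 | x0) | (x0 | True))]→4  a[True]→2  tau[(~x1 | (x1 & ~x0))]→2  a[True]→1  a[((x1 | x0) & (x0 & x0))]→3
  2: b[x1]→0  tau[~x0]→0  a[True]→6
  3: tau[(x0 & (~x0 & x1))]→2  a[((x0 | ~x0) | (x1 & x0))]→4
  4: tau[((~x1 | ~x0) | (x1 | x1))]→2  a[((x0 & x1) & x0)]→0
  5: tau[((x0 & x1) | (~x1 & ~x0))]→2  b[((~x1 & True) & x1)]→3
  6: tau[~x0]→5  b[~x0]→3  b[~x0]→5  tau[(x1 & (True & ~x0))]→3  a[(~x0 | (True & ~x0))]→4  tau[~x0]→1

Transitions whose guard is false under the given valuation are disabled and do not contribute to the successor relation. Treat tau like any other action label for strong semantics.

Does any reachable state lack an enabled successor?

Reachable = {0,2,6}
  0: b→2  [1 exit(s)]
  2: a→6  b→0  [2 exit(s)]
  6: ∅  [deadlock]
trace reaching 6: b·a

Answer: DEADLOCK at state 6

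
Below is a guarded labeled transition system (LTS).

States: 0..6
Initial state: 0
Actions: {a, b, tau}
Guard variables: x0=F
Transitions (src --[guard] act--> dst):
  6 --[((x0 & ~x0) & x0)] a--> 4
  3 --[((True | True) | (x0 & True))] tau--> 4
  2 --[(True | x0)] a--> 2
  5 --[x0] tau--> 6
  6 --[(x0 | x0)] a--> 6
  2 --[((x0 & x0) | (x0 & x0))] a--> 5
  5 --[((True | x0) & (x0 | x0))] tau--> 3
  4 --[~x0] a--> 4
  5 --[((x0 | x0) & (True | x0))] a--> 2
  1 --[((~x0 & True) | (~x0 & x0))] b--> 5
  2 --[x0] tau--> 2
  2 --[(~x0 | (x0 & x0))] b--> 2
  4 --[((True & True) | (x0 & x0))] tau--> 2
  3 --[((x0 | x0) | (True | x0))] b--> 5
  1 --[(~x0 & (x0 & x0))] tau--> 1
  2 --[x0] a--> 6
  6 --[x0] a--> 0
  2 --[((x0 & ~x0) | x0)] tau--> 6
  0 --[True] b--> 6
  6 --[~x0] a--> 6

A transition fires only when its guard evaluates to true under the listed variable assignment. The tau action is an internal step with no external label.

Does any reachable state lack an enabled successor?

Answer: DEADLOCK-FREE

Working:
Reachable = {0,6}
  0: b→6  [1 exit(s)]
  6: a→6  [1 exit(s)]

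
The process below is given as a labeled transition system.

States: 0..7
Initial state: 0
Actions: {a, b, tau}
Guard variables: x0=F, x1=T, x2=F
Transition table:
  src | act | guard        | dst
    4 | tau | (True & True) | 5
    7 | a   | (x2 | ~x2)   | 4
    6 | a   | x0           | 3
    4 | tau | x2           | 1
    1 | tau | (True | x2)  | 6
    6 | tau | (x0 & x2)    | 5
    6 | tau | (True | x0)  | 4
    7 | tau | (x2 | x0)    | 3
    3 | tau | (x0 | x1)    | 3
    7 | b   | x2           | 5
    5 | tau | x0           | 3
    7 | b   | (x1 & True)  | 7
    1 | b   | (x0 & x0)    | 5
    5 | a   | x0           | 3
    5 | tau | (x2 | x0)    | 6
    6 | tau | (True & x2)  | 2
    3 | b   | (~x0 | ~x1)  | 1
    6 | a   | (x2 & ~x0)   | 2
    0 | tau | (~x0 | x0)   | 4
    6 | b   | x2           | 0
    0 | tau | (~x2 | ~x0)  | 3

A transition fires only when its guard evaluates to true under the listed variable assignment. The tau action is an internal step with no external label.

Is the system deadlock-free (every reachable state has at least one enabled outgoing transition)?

Answer: DEADLOCK at state 5

Analysis:
Reach set: {0,1,3,4,5,6}
  0: tau→3  tau→4  [2 out]
  1: tau→6  [1 out]
  3: b→1  tau→3  [2 out]
  4: tau→5  [1 out]
  5: ∅  [no exit]
  6: tau→4  [1 out]
Path to 5: tau·tau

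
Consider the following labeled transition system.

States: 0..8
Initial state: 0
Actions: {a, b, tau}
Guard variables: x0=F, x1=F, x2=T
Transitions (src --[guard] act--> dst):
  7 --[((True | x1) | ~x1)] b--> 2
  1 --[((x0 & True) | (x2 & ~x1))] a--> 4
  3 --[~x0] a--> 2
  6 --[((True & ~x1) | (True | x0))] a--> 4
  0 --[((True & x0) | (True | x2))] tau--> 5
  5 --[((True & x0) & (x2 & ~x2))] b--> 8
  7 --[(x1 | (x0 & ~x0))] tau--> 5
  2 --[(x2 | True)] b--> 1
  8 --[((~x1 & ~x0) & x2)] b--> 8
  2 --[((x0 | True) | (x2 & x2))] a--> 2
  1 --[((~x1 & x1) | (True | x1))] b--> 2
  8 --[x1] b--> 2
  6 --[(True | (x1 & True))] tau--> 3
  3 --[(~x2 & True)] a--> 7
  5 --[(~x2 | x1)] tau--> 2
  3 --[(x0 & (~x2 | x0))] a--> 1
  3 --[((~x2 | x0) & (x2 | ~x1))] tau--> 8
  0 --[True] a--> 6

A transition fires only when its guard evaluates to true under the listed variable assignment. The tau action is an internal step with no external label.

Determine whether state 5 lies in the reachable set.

Answer: REACHABLE

Trace:
Guard filter leaves 11 enabled edge(s).
depth 0: {0}
depth 1: {5,6}  now seen {0,5,6}
depth 2: {3,4}  now seen {0,3,4,5,6}
depth 3: {2}  now seen {0,2,3,4,5,6}
depth 4: {1}  now seen {0,1,2,3,4,5,6}
R = {0,1,2,3,4,5,6}
trace reaching 5: tau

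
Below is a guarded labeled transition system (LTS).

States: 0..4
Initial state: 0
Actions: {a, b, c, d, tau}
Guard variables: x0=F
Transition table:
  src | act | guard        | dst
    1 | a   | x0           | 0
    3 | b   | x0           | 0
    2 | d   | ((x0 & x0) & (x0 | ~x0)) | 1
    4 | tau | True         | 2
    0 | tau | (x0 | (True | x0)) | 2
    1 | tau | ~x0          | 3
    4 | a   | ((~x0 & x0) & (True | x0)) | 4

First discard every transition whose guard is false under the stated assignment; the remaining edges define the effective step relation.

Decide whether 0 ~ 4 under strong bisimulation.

Answer: BISIMILAR

Analysis:
Compute ~ classes (split until stable):
  round 0: {{0,1,2,3,4}}
  round 1: {{0,1,4},{2,3}}
2 equivalence class(es) (converged in 2)
[0]={0,1,4}  [4]={0,1,4}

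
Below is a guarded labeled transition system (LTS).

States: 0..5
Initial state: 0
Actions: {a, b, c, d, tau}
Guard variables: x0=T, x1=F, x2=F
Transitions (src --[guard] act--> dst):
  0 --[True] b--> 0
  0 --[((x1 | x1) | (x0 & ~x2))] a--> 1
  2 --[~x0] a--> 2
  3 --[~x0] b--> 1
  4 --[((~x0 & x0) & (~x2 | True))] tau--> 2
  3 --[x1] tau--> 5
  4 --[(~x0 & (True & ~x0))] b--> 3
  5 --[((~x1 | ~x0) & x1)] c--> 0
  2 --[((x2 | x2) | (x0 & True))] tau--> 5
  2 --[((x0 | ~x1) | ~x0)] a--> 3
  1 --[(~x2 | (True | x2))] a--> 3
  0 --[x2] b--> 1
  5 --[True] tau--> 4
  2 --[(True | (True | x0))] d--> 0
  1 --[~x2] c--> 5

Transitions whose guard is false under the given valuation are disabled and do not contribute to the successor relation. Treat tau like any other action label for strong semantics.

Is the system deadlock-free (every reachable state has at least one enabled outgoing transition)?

Answer: DEADLOCK at state 3

Working:
R = {0,1,3,4,5}
  0: a→1  b→0  [2 exit(s)]
  1: a→3  c→5  [2 exit(s)]
  3: ∅  [deadlock]
  4: ∅  [deadlock]
  5: tau→4  [1 exit(s)]
witness 3: a·a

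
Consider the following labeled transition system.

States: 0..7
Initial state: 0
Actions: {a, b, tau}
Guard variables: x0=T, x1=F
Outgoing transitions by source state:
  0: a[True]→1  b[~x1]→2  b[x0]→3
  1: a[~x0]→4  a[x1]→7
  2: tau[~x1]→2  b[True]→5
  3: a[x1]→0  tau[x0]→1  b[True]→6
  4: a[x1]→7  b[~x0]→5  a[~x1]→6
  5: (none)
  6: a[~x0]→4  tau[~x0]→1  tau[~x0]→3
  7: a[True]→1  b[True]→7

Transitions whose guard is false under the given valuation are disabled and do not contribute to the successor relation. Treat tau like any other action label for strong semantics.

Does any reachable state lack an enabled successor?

Reach set: {0,1,2,3,5,6}
  0: a→1  b→2  b→3  [3 exit(s)]
  1: ∅  [deadlock]
  2: b→5  tau→2  [2 exit(s)]
  3: b→6  tau→1  [2 exit(s)]
  5: ∅  [deadlock]
  6: ∅  [deadlock]
trace reaching 1: a

Answer: DEADLOCK at state 1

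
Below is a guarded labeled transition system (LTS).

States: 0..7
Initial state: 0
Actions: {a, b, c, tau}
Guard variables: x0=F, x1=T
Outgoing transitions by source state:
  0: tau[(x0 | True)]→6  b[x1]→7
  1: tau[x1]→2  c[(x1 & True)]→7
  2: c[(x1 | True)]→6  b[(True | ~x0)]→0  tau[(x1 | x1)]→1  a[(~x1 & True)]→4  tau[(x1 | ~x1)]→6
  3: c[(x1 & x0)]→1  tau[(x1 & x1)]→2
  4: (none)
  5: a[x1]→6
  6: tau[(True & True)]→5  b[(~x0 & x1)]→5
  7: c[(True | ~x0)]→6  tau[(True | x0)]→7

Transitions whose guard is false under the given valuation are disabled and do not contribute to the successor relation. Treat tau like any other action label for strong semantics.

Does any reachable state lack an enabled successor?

R = {0,5,6,7}
  0: b→7  tau→6  [2 exit(s)]
  5: a→6  [1 exit(s)]
  6: b→5  tau→5  [2 exit(s)]
  7: c→6  tau→7  [2 exit(s)]

Answer: DEADLOCK-FREE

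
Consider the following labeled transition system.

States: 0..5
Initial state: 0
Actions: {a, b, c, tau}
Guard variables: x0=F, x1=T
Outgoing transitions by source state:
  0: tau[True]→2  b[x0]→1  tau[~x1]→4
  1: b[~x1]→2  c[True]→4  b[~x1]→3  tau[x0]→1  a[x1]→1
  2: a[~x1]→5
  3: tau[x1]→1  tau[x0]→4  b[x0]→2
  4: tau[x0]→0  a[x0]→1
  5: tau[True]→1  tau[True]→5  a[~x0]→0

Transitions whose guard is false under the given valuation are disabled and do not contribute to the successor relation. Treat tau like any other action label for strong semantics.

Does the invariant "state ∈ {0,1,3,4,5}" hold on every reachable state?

Inv-set: {0,1,3,4,5}
R = {0,2}
  0: ok
  2: VIOLATES
reach 2 via tau — violates

Answer: INVARIANT VIOLATED at state 2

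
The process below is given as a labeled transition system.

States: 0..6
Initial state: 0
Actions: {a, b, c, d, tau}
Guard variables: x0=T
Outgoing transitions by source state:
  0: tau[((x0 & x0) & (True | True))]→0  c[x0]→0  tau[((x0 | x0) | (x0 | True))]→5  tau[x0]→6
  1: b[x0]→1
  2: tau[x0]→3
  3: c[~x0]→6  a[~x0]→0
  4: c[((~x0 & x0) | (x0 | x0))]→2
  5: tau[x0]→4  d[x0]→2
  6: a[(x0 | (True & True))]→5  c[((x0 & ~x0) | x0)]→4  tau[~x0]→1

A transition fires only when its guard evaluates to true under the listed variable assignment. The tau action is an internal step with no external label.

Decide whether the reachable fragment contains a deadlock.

Reach set: {0,2,3,4,5,6}
  0: c→0  tau→0  tau→5  tau→6  [4 exit(s)]
  2: tau→3  [1 exit(s)]
  3: ∅  [no exit]
  4: c→2  [1 exit(s)]
  5: d→2  tau→4  [2 exit(s)]
  6: a→5  c→4  [2 exit(s)]
trace reaching 3: tau·d·tau

Answer: DEADLOCK at state 3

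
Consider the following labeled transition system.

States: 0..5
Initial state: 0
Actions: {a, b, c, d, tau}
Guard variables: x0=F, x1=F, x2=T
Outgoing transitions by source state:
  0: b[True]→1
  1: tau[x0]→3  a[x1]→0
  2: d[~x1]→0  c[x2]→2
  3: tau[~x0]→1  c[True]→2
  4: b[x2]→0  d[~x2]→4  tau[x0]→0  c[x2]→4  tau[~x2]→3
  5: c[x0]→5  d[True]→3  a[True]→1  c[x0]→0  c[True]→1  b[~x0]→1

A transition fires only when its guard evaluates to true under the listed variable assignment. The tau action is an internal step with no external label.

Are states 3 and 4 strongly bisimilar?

Refine partition for ~:
  π0 = {{0,1,2,3,4,5}}
  π1 = {{0},{1},{2},{3},{4},{5}}
Fixed point at round 2; 6 class(es).
class of 3: {3}; class of 4: {4}

Answer: NOT BISIMILAR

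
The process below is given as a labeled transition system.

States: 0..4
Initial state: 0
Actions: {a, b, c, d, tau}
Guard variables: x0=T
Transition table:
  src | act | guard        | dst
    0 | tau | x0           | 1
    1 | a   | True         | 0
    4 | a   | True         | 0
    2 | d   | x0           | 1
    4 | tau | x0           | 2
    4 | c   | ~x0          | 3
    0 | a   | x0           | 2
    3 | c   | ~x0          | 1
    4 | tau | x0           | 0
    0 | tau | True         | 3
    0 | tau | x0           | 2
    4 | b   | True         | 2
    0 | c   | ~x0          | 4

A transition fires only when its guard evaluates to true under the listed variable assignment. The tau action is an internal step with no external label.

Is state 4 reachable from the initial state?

Answer: UNREACHABLE

Working:
Guard filter leaves 10 enabled edge(s).
Layer 0: {0}
Layer 1: {1,2,3}  cumulative {0,1,2,3}
Reachable = {0,1,2,3}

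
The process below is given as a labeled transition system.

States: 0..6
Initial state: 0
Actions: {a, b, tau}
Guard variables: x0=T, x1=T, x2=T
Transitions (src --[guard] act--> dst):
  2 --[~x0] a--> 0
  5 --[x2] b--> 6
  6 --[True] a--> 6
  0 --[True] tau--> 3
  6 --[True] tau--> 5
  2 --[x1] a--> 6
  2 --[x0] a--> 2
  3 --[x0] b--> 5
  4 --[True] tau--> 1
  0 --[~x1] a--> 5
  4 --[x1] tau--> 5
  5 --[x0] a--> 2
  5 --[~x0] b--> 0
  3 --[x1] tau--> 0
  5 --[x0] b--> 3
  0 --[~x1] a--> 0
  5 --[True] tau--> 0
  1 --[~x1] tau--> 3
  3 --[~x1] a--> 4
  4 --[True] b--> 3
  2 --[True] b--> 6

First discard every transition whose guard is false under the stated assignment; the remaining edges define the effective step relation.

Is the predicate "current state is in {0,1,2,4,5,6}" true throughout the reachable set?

Answer: INVARIANT VIOLATED at state 3

Working:
Safe = {0,1,2,4,5,6}
Reach set: {0,2,3,5,6}
  0: ✓
  2: ✓
  3: outside
  5: ✓
  6: ✓
witness against invariant: tau → 3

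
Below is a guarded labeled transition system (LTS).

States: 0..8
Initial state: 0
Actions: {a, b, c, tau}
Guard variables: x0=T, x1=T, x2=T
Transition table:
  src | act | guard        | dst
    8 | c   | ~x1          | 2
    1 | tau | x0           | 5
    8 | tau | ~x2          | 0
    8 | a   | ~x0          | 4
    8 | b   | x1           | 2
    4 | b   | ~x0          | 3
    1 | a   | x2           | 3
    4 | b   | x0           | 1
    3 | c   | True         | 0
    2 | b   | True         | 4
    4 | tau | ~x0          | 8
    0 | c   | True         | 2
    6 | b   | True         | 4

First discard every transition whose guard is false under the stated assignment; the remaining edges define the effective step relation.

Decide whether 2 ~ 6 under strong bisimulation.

Answer: BISIMILAR

Trace:
Bisimulation quotient by refinement:
  round 0: {{0,1,2,3,4,5,6,7,8}}
  round 1: {{0,3},{1},{2,4,6,8},{5,7}}
  round 2: {{0},{1},{2,6,8},{3},{4},{5,7}}
  round 3: {{0},{1},{2,6},{3},{4},{5,7},{8}}
7 equivalence class(es) (converged in 4)
2∈{2,6}, 6∈{2,6}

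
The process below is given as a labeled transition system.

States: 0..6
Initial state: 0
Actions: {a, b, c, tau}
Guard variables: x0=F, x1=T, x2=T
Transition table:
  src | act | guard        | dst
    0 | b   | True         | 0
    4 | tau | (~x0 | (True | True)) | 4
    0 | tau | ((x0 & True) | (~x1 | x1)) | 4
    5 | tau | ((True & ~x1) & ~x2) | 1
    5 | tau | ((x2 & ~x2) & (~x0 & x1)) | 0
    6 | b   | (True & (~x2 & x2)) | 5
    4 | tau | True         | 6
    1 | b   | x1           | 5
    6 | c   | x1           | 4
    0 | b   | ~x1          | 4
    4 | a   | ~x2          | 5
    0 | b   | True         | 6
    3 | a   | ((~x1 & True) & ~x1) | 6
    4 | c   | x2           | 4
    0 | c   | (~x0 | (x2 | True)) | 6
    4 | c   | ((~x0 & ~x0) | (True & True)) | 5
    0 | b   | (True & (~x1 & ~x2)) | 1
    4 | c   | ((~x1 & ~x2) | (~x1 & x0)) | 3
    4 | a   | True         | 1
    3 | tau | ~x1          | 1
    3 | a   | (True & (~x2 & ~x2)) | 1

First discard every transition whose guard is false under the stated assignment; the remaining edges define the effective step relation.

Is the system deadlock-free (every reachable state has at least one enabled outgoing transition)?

Answer: DEADLOCK at state 5

Trace:
Reach set: {0,1,4,5,6}
  0: b→0  b→6  c→6  tau→4  [4 exit(s)]
  1: b→5  [1 exit(s)]
  4: a→1  c→4  c→5  tau→4  tau→6  [5 exit(s)]
  5: ∅  [deadlock]
  6: c→4  [1 exit(s)]
witness 5: tau·c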